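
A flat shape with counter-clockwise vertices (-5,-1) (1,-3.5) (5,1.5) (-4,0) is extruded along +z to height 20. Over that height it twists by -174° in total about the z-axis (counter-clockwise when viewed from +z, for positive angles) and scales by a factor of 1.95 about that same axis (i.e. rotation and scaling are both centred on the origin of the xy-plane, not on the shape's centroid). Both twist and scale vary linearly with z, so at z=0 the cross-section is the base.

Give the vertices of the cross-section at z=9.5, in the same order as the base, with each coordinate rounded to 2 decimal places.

t = z/height = 9.5/20 = 0.475
s = 1 + (scale-1)·z/height = 1 + (1.95-1)·9.5/20 = 1.451250
θ = twist·z/height = -174°·9.5/20 = -82.6500° = -1.442515 rad
cos θ = 0.127930, sin θ = -0.991783 (intermediates below are computed at full precision and shown rounded to 5 d.p.)
v1: (-5,-1) → rotate → (-1.63143,4.83099) → ×s → (-2.36762,7.01097) → (-2.37,7.01)
v2: (1,-3.5) → rotate → (-3.34331,-1.43954) → ×s → (-4.85198,-2.08913) → (-4.85,-2.09)
v3: (5,1.5) → rotate → (2.12733,-4.76702) → ×s → (3.08728,-6.91814) → (3.09,-6.92)
v4: (-4,0) → rotate → (-0.51172,3.96713) → ×s → (-0.74263,5.75730) → (-0.74,5.76)

Cross-section at z=9.5: (-2.37,7.01) (-4.85,-2.09) (3.09,-6.92) (-0.74,5.76)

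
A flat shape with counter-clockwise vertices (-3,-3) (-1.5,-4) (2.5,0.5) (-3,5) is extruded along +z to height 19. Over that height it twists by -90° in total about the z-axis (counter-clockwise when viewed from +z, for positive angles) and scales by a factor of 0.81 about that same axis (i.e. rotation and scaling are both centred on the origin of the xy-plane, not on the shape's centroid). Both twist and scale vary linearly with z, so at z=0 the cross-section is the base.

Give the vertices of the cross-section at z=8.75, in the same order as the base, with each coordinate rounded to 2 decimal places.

t = z/height = 8.75/19 = 0.460526
s = 1 + (scale-1)·z/height = 1 + (0.81-1)·8.75/19 = 0.912500
θ = twist·z/height = -90°·8.75/19 = -41.4474° = -0.723393 rad
cos θ = 0.749564, sin θ = -0.661932 (intermediates below are computed at full precision and shown rounded to 5 d.p.)
v1: (-3,-3) → rotate → (-4.23449,-0.26290) → ×s → (-3.86397,-0.23989) → (-3.86,-0.24)
v2: (-1.5,-4) → rotate → (-3.77207,-2.00536) → ×s → (-3.44202,-1.82989) → (-3.44,-1.83)
v3: (2.5,0.5) → rotate → (2.20488,-1.28005) → ×s → (2.01195,-1.16804) → (2.01,-1.17)
v4: (-3,5) → rotate → (1.06097,5.73362) → ×s → (0.96813,5.23192) → (0.97,5.23)

Cross-section at z=8.75: (-3.86,-0.24) (-3.44,-1.83) (2.01,-1.17) (0.97,5.23)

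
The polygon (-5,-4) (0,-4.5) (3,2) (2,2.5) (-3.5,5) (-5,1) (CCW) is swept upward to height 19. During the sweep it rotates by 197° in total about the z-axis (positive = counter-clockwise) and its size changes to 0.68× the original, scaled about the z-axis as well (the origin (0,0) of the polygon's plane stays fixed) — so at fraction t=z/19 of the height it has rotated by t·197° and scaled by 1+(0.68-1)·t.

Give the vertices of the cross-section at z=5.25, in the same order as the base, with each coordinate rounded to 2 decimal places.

Cross-section at z=5.25: (0.32,-5.83) (3.34,-2.39) (0.11,3.28) (-0.79,2.81) (-5.56,0.06) (-3.39,-3.18)

t = z/height = 5.25/19 = 0.276316
s = 1 + (scale-1)·z/height = 1 + (0.68-1)·5.25/19 = 0.911579
θ = twist·z/height = 197°·5.25/19 = 54.4342° = 0.950056 rad
cos θ = 0.581637, sin θ = 0.813448 (intermediates below are computed at full precision and shown rounded to 5 d.p.)
v1: (-5,-4) → rotate → (0.34561,-6.39379) → ×s → (0.31505,-5.82844) → (0.32,-5.83)
v2: (0,-4.5) → rotate → (3.66052,-2.61737) → ×s → (3.33685,-2.38594) → (3.34,-2.39)
v3: (3,2) → rotate → (0.11802,3.60362) → ×s → (0.10758,3.28498) → (0.11,3.28)
v4: (2,2.5) → rotate → (-0.87035,3.08099) → ×s → (-0.79339,2.80857) → (-0.79,2.81)
v5: (-3.5,5) → rotate → (-6.10297,0.06112) → ×s → (-5.56334,0.05571) → (-5.56,0.06)
v6: (-5,1) → rotate → (-3.72164,-3.48560) → ×s → (-3.39256,-3.17740) → (-3.39,-3.18)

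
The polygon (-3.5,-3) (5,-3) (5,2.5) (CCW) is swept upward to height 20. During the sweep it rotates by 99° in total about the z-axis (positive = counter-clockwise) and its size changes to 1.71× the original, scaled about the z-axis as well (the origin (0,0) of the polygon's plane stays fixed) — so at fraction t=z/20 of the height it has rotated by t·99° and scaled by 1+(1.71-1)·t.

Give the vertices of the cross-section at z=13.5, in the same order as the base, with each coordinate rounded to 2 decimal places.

Cross-section at z=13.5: (2.04,-6.51) (6.99,5.05) (-0.49,8.25)

t = z/height = 13.5/20 = 0.675
s = 1 + (scale-1)·z/height = 1 + (1.71-1)·13.5/20 = 1.479250
θ = twist·z/height = 99°·13.5/20 = 66.8250° = 1.166316 rad
cos θ = 0.393541, sin θ = 0.919307 (intermediates below are computed at full precision and shown rounded to 5 d.p.)
v1: (-3.5,-3) → rotate → (1.38053,-4.39820) → ×s → (2.04215,-6.50603) → (2.04,-6.51)
v2: (5,-3) → rotate → (4.72563,3.41591) → ×s → (6.99038,5.05299) → (6.99,5.05)
v3: (5,2.5) → rotate → (-0.33056,5.58039) → ×s → (-0.48899,8.25479) → (-0.49,8.25)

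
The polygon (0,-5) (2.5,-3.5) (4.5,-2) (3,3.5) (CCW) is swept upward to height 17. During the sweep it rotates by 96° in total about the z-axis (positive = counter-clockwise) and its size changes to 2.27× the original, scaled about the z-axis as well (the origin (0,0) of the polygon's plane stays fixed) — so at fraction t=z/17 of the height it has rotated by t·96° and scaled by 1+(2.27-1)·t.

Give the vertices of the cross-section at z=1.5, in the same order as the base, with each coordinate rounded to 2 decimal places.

t = z/height = 1.5/17 = 0.0882353
s = 1 + (scale-1)·z/height = 1 + (2.27-1)·1.5/17 = 1.112059
θ = twist·z/height = 96°·1.5/17 = 8.4706° = 0.147840 rad
cos θ = 0.989092, sin θ = 0.147302 (intermediates below are computed at full precision and shown rounded to 5 d.p.)
v1: (0,-5) → rotate → (0.73651,-4.94546) → ×s → (0.81904,-5.49964) → (0.82,-5.50)
v2: (2.5,-3.5) → rotate → (2.98828,-3.09357) → ×s → (3.32315,-3.44023) → (3.32,-3.44)
v3: (4.5,-2) → rotate → (4.74552,-1.31533) → ×s → (5.27729,-1.46272) → (5.28,-1.46)
v4: (3,3.5) → rotate → (2.45172,3.90373) → ×s → (2.72646,4.34117) → (2.73,4.34)

Cross-section at z=1.5: (0.82,-5.50) (3.32,-3.44) (5.28,-1.46) (2.73,4.34)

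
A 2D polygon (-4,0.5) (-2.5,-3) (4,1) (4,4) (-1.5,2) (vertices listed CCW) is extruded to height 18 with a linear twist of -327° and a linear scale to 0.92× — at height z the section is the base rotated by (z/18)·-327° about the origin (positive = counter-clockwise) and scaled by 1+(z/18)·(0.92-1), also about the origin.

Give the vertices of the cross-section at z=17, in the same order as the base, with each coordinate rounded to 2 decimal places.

Cross-section at z=17: (-2.68,-2.59) (0.71,-3.54) (1.60,3.46) (-0.56,5.20) (-2.31,0.08)

t = z/height = 17/18 = 0.944444
s = 1 + (scale-1)·z/height = 1 + (0.92-1)·17/18 = 0.924444
θ = twist·z/height = -327°·17/18 = -308.8333° = -5.390159 rad
cos θ = 0.627057, sin θ = 0.778973 (intermediates below are computed at full precision and shown rounded to 5 d.p.)
v1: (-4,0.5) → rotate → (-2.89772,-2.80236) → ×s → (-2.67878,-2.59063) → (-2.68,-2.59)
v2: (-2.5,-3) → rotate → (0.76928,-3.82860) → ×s → (0.71115,-3.53933) → (0.71,-3.54)
v3: (4,1) → rotate → (1.72926,3.74295) → ×s → (1.59860,3.46015) → (1.60,3.46)
v4: (4,4) → rotate → (-0.60766,5.62412) → ×s → (-0.56175,5.19919) → (-0.56,5.20)
v5: (-1.5,2) → rotate → (-2.49853,0.08565) → ×s → (-2.30975,0.07918) → (-2.31,0.08)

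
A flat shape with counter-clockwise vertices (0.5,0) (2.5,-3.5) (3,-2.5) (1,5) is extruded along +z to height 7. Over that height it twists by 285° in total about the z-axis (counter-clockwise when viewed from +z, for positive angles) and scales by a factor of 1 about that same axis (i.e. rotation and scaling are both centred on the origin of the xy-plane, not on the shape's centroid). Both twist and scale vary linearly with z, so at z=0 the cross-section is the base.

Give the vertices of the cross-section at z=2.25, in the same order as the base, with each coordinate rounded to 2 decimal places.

t = z/height = 2.25/7 = 0.321429
s = 1 + (scale-1)·z/height = 1 + (1-1)·2.25/7 = 1.000000
θ = twist·z/height = 285°·2.25/7 = 91.6071° = 1.598846 rad
cos θ = -0.028046, sin θ = 0.999607 (intermediates below are computed at full precision and shown rounded to 5 d.p.)
v1: (0.5,0) → rotate → (-0.01402,0.49980) → ×s → (-0.01402,0.49980) → (-0.01,0.50)
v2: (2.5,-3.5) → rotate → (3.42851,2.59718) → ×s → (3.42851,2.59718) → (3.43,2.60)
v3: (3,-2.5) → rotate → (2.41488,3.06894) → ×s → (2.41488,3.06894) → (2.41,3.07)
v4: (1,5) → rotate → (-5.02608,0.85938) → ×s → (-5.02608,0.85938) → (-5.03,0.86)

Cross-section at z=2.25: (-0.01,0.50) (3.43,2.60) (2.41,3.07) (-5.03,0.86)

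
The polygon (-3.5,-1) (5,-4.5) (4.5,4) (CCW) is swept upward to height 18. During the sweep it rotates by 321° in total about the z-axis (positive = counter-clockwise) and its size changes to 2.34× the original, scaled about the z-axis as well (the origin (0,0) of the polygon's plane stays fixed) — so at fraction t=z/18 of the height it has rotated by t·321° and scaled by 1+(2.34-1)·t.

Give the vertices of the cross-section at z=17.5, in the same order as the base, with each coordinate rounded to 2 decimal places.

Cross-section at z=17.5: (-7.11,4.44) (0.03,-15.49) (13.78,-1.52)

t = z/height = 17.5/18 = 0.972222
s = 1 + (scale-1)·z/height = 1 + (2.34-1)·17.5/18 = 2.302778
θ = twist·z/height = 321°·17.5/18 = 312.0833° = 5.446882 rad
cos θ = 0.670211, sin θ = -0.742171 (intermediates below are computed at full precision and shown rounded to 5 d.p.)
v1: (-3.5,-1) → rotate → (-3.08791,1.92739) → ×s → (-7.11077,4.43834) → (-7.11,4.44)
v2: (5,-4.5) → rotate → (0.01129,-6.72680) → ×s → (0.02599,-15.49033) → (0.03,-15.49)
v3: (4.5,4) → rotate → (5.98463,-0.65893) → ×s → (13.78128,-1.51736) → (13.78,-1.52)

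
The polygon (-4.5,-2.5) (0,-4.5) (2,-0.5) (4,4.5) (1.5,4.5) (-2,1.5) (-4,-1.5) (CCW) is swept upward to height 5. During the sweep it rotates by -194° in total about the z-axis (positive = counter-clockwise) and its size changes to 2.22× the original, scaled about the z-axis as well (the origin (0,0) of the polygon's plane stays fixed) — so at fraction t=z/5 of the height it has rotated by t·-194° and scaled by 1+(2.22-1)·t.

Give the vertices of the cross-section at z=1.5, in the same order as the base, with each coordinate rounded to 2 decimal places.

Cross-section at z=1.5: (-6.14,3.42) (-5.22,-3.24) (0.86,-2.68) (8.10,-1.40) (6.30,1.50) (0.30,3.40) (-4.62,3.56)

t = z/height = 1.5/5 = 0.3
s = 1 + (scale-1)·z/height = 1 + (2.22-1)·1.5/5 = 1.366000
θ = twist·z/height = -194°·1.5/5 = -58.2000° = -1.015782 rad
cos θ = 0.526956, sin θ = -0.849893 (intermediates below are computed at full precision and shown rounded to 5 d.p.)
v1: (-4.5,-2.5) → rotate → (-4.49603,2.50713) → ×s → (-6.14158,3.42474) → (-6.14,3.42)
v2: (0,-4.5) → rotate → (-3.82452,-2.37130) → ×s → (-5.22429,-3.23920) → (-5.22,-3.24)
v3: (2,-0.5) → rotate → (0.62897,-1.96326) → ×s → (0.85917,-2.68182) → (0.86,-2.68)
v4: (4,4.5) → rotate → (5.93234,-1.02827) → ×s → (8.10358,-1.40462) → (8.10,-1.40)
v5: (1.5,4.5) → rotate → (4.61495,1.09646) → ×s → (6.30402,1.49777) → (6.30,1.50)
v6: (-2,1.5) → rotate → (0.22093,2.49022) → ×s → (0.30179,3.40164) → (0.30,3.40)
v7: (-4,-1.5) → rotate → (-3.38266,2.60914) → ×s → (-4.62072,3.56408) → (-4.62,3.56)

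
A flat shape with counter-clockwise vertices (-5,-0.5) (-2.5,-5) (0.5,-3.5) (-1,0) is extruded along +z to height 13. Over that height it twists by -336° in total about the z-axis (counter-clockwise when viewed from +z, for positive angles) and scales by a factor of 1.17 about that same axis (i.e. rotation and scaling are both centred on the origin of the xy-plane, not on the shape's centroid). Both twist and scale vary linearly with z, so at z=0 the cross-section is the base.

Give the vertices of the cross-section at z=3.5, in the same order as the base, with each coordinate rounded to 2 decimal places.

Cross-section at z=3.5: (-0.48,5.23) (-5.21,2.66) (-3.66,-0.49) (0.01,1.05)

t = z/height = 3.5/13 = 0.269231
s = 1 + (scale-1)·z/height = 1 + (1.17-1)·3.5/13 = 1.045769
θ = twist·z/height = -336°·3.5/13 = -90.4615° = -1.578852 rad
cos θ = -0.008055, sin θ = -0.999968 (intermediates below are computed at full precision and shown rounded to 5 d.p.)
v1: (-5,-0.5) → rotate → (-0.45971,5.00387) → ×s → (-0.48075,5.23289) → (-0.48,5.23)
v2: (-2.5,-5) → rotate → (-4.97970,2.54020) → ×s → (-5.20762,2.65646) → (-5.21,2.66)
v3: (0.5,-3.5) → rotate → (-3.50391,-0.47179) → ×s → (-3.66429,-0.49338) → (-3.66,-0.49)
v4: (-1,0) → rotate → (0.00806,0.99997) → ×s → (0.00842,1.04574) → (0.01,1.05)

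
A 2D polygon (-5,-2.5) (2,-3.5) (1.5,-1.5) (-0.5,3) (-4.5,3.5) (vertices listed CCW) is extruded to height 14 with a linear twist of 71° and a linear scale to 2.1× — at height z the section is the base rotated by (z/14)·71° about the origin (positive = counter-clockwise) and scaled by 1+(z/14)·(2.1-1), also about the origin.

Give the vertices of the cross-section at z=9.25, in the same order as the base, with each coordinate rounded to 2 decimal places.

Cross-section at z=9.25: (-2.75,-9.25) (6.77,-1.61) (3.66,0.12) (-4.37,2.91) (-9.72,-1.55)

t = z/height = 9.25/14 = 0.660714
s = 1 + (scale-1)·z/height = 1 + (2.1-1)·9.25/14 = 1.726786
θ = twist·z/height = 71°·9.25/14 = 46.9107° = 0.818746 rad
cos θ = 0.683137, sin θ = 0.730290 (intermediates below are computed at full precision and shown rounded to 5 d.p.)
v1: (-5,-2.5) → rotate → (-1.58996,-5.35929) → ×s → (-2.74552,-9.25435) → (-2.75,-9.25)
v2: (2,-3.5) → rotate → (3.92229,-0.93040) → ×s → (6.77295,-1.60660) → (6.77,-1.61)
v3: (1.5,-1.5) → rotate → (2.12014,0.07073) → ×s → (3.66103,0.12213) → (3.66,0.12)
v4: (-0.5,3) → rotate → (-2.53244,1.68427) → ×s → (-4.37298,2.90837) → (-4.37,2.91)
v5: (-4.5,3.5) → rotate → (-5.63013,-0.89532) → ×s → (-9.72203,-1.54603) → (-9.72,-1.55)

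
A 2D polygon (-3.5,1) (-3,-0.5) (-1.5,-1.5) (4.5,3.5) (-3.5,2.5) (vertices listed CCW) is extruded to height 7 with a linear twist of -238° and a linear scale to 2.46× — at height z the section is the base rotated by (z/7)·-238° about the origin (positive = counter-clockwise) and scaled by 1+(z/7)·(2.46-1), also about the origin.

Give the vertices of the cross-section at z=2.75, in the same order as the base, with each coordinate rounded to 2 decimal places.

t = z/height = 2.75/7 = 0.392857
s = 1 + (scale-1)·z/height = 1 + (2.46-1)·2.75/7 = 1.573571
θ = twist·z/height = -238°·2.75/7 = -93.5000° = -1.631883 rad
cos θ = -0.061049, sin θ = -0.998135 (intermediates below are computed at full precision and shown rounded to 5 d.p.)
v1: (-3.5,1) → rotate → (1.21180,3.43242) → ×s → (1.90686,5.40116) → (1.91,5.40)
v2: (-3,-0.5) → rotate → (-0.31592,3.02493) → ×s → (-0.49713,4.75994) → (-0.50,4.76)
v3: (-1.5,-1.5) → rotate → (-1.40563,1.58878) → ×s → (-2.21186,2.50005) → (-2.21,2.50)
v4: (4.5,3.5) → rotate → (3.21875,-4.70528) → ×s → (5.06494,-7.40409) → (5.06,-7.40)
v5: (-3.5,2.5) → rotate → (2.70901,3.34085) → ×s → (4.26282,5.25707) → (4.26,5.26)

Cross-section at z=2.75: (1.91,5.40) (-0.50,4.76) (-2.21,2.50) (5.06,-7.40) (4.26,5.26)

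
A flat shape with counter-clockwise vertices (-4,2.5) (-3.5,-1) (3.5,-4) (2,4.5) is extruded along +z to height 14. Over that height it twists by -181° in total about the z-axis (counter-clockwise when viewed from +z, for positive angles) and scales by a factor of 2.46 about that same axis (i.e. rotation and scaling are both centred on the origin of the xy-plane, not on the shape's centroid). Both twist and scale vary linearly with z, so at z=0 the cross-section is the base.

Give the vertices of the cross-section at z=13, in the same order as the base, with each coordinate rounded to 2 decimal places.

t = z/height = 13/14 = 0.928571
s = 1 + (scale-1)·z/height = 1 + (2.46-1)·13/14 = 2.355714
θ = twist·z/height = -181°·13/14 = -168.0714° = -2.933400 rad
cos θ = -0.978406, sin θ = -0.206692 (intermediates below are computed at full precision and shown rounded to 5 d.p.)
v1: (-4,2.5) → rotate → (4.43035,-1.61925) → ×s → (10.43665,-3.81448) → (10.44,-3.81)
v2: (-3.5,-1) → rotate → (3.21773,1.70183) → ×s → (7.58005,4.00902) → (7.58,4.01)
v3: (3.5,-4) → rotate → (-4.25119,3.19020) → ×s → (-10.01459,7.51520) → (-10.01,7.52)
v4: (2,4.5) → rotate → (-1.02670,-4.81621) → ×s → (-2.41861,-11.34562) → (-2.42,-11.35)

Cross-section at z=13: (10.44,-3.81) (7.58,4.01) (-10.01,7.52) (-2.42,-11.35)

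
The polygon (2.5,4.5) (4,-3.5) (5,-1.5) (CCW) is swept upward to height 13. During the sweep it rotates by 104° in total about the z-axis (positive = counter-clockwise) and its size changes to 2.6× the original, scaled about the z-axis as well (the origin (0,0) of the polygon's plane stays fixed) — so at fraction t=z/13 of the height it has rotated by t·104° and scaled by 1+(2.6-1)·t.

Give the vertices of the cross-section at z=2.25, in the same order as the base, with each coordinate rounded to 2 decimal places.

Cross-section at z=2.25: (1.26,6.45) (6.24,-2.67) (6.66,0.15)

t = z/height = 2.25/13 = 0.173077
s = 1 + (scale-1)·z/height = 1 + (2.6-1)·2.25/13 = 1.276923
θ = twist·z/height = 104°·2.25/13 = 18.0000° = 0.314159 rad
cos θ = 0.951057, sin θ = 0.309017 (intermediates below are computed at full precision and shown rounded to 5 d.p.)
v1: (2.5,4.5) → rotate → (0.98706,5.05230) → ×s → (1.26041,6.45139) → (1.26,6.45)
v2: (4,-3.5) → rotate → (4.88579,-2.09263) → ×s → (6.23877,-2.67213) → (6.24,-2.67)
v3: (5,-1.5) → rotate → (5.21881,0.11850) → ×s → (6.66402,0.15132) → (6.66,0.15)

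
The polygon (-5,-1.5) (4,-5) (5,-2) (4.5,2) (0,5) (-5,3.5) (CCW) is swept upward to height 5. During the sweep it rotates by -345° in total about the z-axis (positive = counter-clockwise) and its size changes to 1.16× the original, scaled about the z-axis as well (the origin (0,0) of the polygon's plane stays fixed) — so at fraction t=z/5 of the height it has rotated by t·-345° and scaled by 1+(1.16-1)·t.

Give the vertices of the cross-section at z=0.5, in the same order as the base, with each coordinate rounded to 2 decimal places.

t = z/height = 0.5/5 = 0.1
s = 1 + (scale-1)·z/height = 1 + (1.16-1)·0.5/5 = 1.016000
θ = twist·z/height = -345°·0.5/5 = -34.5000° = -0.602139 rad
cos θ = 0.824126, sin θ = -0.566406 (intermediates below are computed at full precision and shown rounded to 5 d.p.)
v1: (-5,-1.5) → rotate → (-4.97024,1.59584) → ×s → (-5.04976,1.62138) → (-5.05,1.62)
v2: (4,-5) → rotate → (0.46447,-6.38626) → ×s → (0.47191,-6.48844) → (0.47,-6.49)
v3: (5,-2) → rotate → (2.98782,-4.48028) → ×s → (3.03562,-4.55197) → (3.04,-4.55)
v4: (4.5,2) → rotate → (4.84138,-0.90058) → ×s → (4.91884,-0.91498) → (4.92,-0.91)
v5: (0,5) → rotate → (2.83203,4.12063) → ×s → (2.87734,4.18656) → (2.88,4.19)
v6: (-5,3.5) → rotate → (-2.13821,5.71647) → ×s → (-2.17242,5.80794) → (-2.17,5.81)

Cross-section at z=0.5: (-5.05,1.62) (0.47,-6.49) (3.04,-4.55) (4.92,-0.91) (2.88,4.19) (-2.17,5.81)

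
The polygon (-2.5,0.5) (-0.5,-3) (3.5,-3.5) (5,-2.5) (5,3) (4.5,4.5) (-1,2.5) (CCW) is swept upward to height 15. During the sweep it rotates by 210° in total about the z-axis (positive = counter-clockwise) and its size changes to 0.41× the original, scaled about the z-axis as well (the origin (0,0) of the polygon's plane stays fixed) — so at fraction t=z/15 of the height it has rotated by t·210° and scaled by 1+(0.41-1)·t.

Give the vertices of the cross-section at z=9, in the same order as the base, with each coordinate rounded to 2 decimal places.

Cross-section at z=9: (0.69,-1.50) (1.76,0.88) (0.50,3.16) (-0.59,3.56) (-3.47,1.47) (-4.06,0.64) (-0.93,-1.47)

t = z/height = 9/15 = 0.6
s = 1 + (scale-1)·z/height = 1 + (0.41-1)·9/15 = 0.646000
θ = twist·z/height = 210°·9/15 = 126.0000° = 2.199115 rad
cos θ = -0.587785, sin θ = 0.809017 (intermediates below are computed at full precision and shown rounded to 5 d.p.)
v1: (-2.5,0.5) → rotate → (1.06495,-2.31644) → ×s → (0.68796,-1.49642) → (0.69,-1.50)
v2: (-0.5,-3) → rotate → (2.72094,1.35885) → ×s → (1.75773,0.87782) → (1.76,0.88)
v3: (3.5,-3.5) → rotate → (0.77431,4.88881) → ×s → (0.50020,3.15817) → (0.50,3.16)
v4: (5,-2.5) → rotate → (-0.91638,5.51455) → ×s → (-0.59198,3.56240) → (-0.59,3.56)
v5: (5,3) → rotate → (-5.36598,2.28173) → ×s → (-3.46642,1.47400) → (-3.47,1.47)
v6: (4.5,4.5) → rotate → (-6.28561,0.99554) → ×s → (-4.06050,0.64312) → (-4.06,0.64)
v7: (-1,2.5) → rotate → (-1.43476,-2.27848) → ×s → (-0.92685,-1.47190) → (-0.93,-1.47)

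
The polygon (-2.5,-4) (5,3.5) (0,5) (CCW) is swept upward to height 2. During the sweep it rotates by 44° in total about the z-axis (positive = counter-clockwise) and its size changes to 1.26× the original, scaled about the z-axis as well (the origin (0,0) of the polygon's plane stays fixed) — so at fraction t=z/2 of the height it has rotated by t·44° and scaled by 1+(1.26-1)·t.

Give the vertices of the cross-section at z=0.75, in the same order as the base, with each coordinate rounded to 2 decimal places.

t = z/height = 0.75/2 = 0.375
s = 1 + (scale-1)·z/height = 1 + (1.26-1)·0.75/2 = 1.097500
θ = twist·z/height = 44°·0.75/2 = 16.5000° = 0.287979 rad
cos θ = 0.958820, sin θ = 0.284015 (intermediates below are computed at full precision and shown rounded to 5 d.p.)
v1: (-2.5,-4) → rotate → (-1.26099,-4.54532) → ×s → (-1.38393,-4.98849) → (-1.38,-4.99)
v2: (5,3.5) → rotate → (3.80004,4.77595) → ×s → (4.17055,5.24160) → (4.17,5.24)
v3: (0,5) → rotate → (-1.42008,4.79410) → ×s → (-1.55853,5.26152) → (-1.56,5.26)

Cross-section at z=0.75: (-1.38,-4.99) (4.17,5.24) (-1.56,5.26)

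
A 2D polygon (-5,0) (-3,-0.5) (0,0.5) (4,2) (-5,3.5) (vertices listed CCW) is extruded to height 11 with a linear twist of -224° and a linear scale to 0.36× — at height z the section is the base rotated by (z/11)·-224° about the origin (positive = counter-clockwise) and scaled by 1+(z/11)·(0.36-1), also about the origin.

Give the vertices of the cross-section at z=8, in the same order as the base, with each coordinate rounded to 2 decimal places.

Cross-section at z=8: (2.55,0.79) (1.45,0.73) (0.08,-0.26) (-1.73,-1.65) (3.10,-1.00)

t = z/height = 8/11 = 0.727273
s = 1 + (scale-1)·z/height = 1 + (0.36-1)·8/11 = 0.534545
θ = twist·z/height = -224°·8/11 = -162.9091° = -2.843300 rad
cos θ = -0.955840, sin θ = -0.293889 (intermediates below are computed at full precision and shown rounded to 5 d.p.)
v1: (-5,0) → rotate → (4.77920,1.46944) → ×s → (2.55470,0.78548) → (2.55,0.79)
v2: (-3,-0.5) → rotate → (2.72057,1.35959) → ×s → (1.45427,0.72676) → (1.45,0.73)
v3: (0,0.5) → rotate → (0.14694,-0.47792) → ×s → (0.07855,-0.25547) → (0.08,-0.26)
v4: (4,2) → rotate → (-3.23558,-3.08723) → ×s → (-1.72957,-1.65027) → (-1.73,-1.65)
v5: (-5,3.5) → rotate → (5.80781,-1.87600) → ×s → (3.10454,-1.00280) → (3.10,-1.00)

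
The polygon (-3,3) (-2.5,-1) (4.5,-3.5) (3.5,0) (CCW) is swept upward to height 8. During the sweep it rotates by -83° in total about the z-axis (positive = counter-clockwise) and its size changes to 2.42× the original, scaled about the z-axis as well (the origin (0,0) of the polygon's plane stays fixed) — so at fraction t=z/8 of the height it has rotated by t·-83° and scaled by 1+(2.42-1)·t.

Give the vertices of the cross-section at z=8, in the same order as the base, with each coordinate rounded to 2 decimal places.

t = z/height = 8/8 = 1
s = 1 + (scale-1)·z/height = 1 + (2.42-1)·8/8 = 2.420000
θ = twist·z/height = -83°·8/8 = -83.0000° = -1.448623 rad
cos θ = 0.121869, sin θ = -0.992546 (intermediates below are computed at full precision and shown rounded to 5 d.p.)
v1: (-3,3) → rotate → (2.61203,3.34325) → ×s → (6.32111,8.09066) → (6.32,8.09)
v2: (-2.5,-1) → rotate → (-1.29722,2.35950) → ×s → (-3.13927,5.70998) → (-3.14,5.71)
v3: (4.5,-3.5) → rotate → (-2.92550,-4.89300) → ×s → (-7.07971,-11.84106) → (-7.08,-11.84)
v4: (3.5,0) → rotate → (0.42654,-3.47391) → ×s → (1.03223,-8.40687) → (1.03,-8.41)

Cross-section at z=8: (6.32,8.09) (-3.14,5.71) (-7.08,-11.84) (1.03,-8.41)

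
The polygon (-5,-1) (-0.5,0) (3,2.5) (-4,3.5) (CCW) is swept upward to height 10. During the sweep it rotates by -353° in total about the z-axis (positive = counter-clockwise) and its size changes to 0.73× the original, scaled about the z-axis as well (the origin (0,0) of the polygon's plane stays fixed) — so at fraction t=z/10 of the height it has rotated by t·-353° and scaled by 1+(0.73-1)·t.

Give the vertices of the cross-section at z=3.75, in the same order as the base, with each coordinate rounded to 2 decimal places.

Cross-section at z=3.75: (2.36,3.93) (0.30,0.33) (-0.16,-3.51) (4.75,0.54)

t = z/height = 3.75/10 = 0.375
s = 1 + (scale-1)·z/height = 1 + (0.73-1)·3.75/10 = 0.898750
θ = twist·z/height = -353°·3.75/10 = -132.3750° = -2.310380 rad
cos θ = -0.673980, sin θ = -0.738749 (intermediates below are computed at full precision and shown rounded to 5 d.p.)
v1: (-5,-1) → rotate → (2.63115,4.36773) → ×s → (2.36475,3.92550) → (2.36,3.93)
v2: (-0.5,0) → rotate → (0.33699,0.36937) → ×s → (0.30287,0.33198) → (0.30,0.33)
v3: (3,2.5) → rotate → (-0.17507,-3.90120) → ×s → (-0.15734,-3.50620) → (-0.16,-3.51)
v4: (-4,3.5) → rotate → (5.28154,0.59607) → ×s → (4.74679,0.53572) → (4.75,0.54)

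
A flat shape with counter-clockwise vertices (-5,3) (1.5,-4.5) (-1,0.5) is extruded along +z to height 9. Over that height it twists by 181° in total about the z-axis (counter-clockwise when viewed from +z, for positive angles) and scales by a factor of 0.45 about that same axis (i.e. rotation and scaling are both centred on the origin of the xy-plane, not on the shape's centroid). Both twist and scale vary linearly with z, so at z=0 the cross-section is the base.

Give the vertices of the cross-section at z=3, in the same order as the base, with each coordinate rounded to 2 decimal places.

Cross-section at z=3: (-4.15,-2.34) (3.80,-0.75) (-0.76,-0.51)

t = z/height = 3/9 = 0.333333
s = 1 + (scale-1)·z/height = 1 + (0.45-1)·3/9 = 0.816667
θ = twist·z/height = 181°·3/9 = 60.3333° = 1.053015 rad
cos θ = 0.494953, sin θ = 0.868920 (intermediates below are computed at full precision and shown rounded to 5 d.p.)
v1: (-5,3) → rotate → (-5.08153,-2.85974) → ×s → (-4.14991,-2.33545) → (-4.15,-2.34)
v2: (1.5,-4.5) → rotate → (4.65257,-0.92391) → ×s → (3.79960,-0.75453) → (3.80,-0.75)
v3: (-1,0.5) → rotate → (-0.92941,-0.62144) → ×s → (-0.75902,-0.50751) → (-0.76,-0.51)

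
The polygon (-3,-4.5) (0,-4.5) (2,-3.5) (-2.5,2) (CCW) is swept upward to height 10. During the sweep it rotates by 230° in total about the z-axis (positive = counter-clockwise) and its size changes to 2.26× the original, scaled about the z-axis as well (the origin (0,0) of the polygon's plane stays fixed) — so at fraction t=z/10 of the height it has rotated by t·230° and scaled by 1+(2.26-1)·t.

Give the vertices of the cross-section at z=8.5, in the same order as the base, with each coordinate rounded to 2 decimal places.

Cross-section at z=8.5: (3.50,10.64) (-2.49,8.98) (-5.93,5.88) (6.10,-2.61)

t = z/height = 8.5/10 = 0.85
s = 1 + (scale-1)·z/height = 1 + (2.26-1)·8.5/10 = 2.071000
θ = twist·z/height = 230°·8.5/10 = 195.5000° = 3.412119 rad
cos θ = -0.963630, sin θ = -0.267238 (intermediates below are computed at full precision and shown rounded to 5 d.p.)
v1: (-3,-4.5) → rotate → (1.68832,5.13805) → ×s → (3.49651,10.64091) → (3.50,10.64)
v2: (0,-4.5) → rotate → (-1.20257,4.33634) → ×s → (-2.49053,8.98055) → (-2.49,8.98)
v3: (2,-3.5) → rotate → (-2.86260,2.83823) → ×s → (-5.92843,5.87797) → (-5.93,5.88)
v4: (-2.5,2) → rotate → (2.94355,-1.25916) → ×s → (6.09610,-2.60773) → (6.10,-2.61)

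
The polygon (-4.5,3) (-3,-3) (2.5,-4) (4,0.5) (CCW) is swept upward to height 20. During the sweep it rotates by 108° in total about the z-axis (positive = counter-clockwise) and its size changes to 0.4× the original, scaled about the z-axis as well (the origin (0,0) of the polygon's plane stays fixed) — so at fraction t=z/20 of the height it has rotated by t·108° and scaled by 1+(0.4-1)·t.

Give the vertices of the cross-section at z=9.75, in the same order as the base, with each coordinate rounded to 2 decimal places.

t = z/height = 9.75/20 = 0.4875
s = 1 + (scale-1)·z/height = 1 + (0.4-1)·9.75/20 = 0.707500
θ = twist·z/height = 108°·9.75/20 = 52.6500° = 0.918916 rad
cos θ = 0.606682, sin θ = 0.794944 (intermediates below are computed at full precision and shown rounded to 5 d.p.)
v1: (-4.5,3) → rotate → (-5.11490,-1.75720) → ×s → (-3.61879,-1.24322) → (-3.62,-1.24)
v2: (-3,-3) → rotate → (0.56479,-4.20488) → ×s → (0.39959,-2.97495) → (0.40,-2.97)
v3: (2.5,-4) → rotate → (4.69648,-0.43937) → ×s → (3.32276,-0.31085) → (3.32,-0.31)
v4: (4,0.5) → rotate → (2.02926,3.48312) → ×s → (1.43570,2.46431) → (1.44,2.46)

Cross-section at z=9.75: (-3.62,-1.24) (0.40,-2.97) (3.32,-0.31) (1.44,2.46)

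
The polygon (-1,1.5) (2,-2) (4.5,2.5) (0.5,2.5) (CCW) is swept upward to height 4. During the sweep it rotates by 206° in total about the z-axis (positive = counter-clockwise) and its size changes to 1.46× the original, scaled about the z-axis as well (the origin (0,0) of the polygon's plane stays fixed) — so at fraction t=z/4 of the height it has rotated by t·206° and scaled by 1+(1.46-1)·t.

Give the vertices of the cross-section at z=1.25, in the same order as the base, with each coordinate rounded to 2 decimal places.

t = z/height = 1.25/4 = 0.3125
s = 1 + (scale-1)·z/height = 1 + (1.46-1)·1.25/4 = 1.143750
θ = twist·z/height = 206°·1.25/4 = 64.3750° = 1.123556 rad
cos θ = 0.432479, sin θ = 0.901644 (intermediates below are computed at full precision and shown rounded to 5 d.p.)
v1: (-1,1.5) → rotate → (-1.78495,-0.25293) → ×s → (-2.04153,-0.28928) → (-2.04,-0.29)
v2: (2,-2) → rotate → (2.66825,0.93833) → ×s → (3.05181,1.07321) → (3.05,1.07)
v3: (4.5,2.5) → rotate → (-0.30795,5.13860) → ×s → (-0.35222,5.87727) → (-0.35,5.88)
v4: (0.5,2.5) → rotate → (-2.03787,1.53202) → ×s → (-2.33081,1.75225) → (-2.33,1.75)

Cross-section at z=1.25: (-2.04,-0.29) (3.05,1.07) (-0.35,5.88) (-2.33,1.75)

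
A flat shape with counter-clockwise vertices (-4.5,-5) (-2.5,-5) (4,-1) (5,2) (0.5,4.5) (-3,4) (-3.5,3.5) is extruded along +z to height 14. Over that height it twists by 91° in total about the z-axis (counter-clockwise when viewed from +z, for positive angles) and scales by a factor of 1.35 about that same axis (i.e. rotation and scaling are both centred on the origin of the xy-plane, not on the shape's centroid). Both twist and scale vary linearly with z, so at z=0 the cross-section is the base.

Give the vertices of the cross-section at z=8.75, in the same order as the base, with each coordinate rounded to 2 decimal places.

t = z/height = 8.75/14 = 0.625
s = 1 + (scale-1)·z/height = 1 + (1.35-1)·8.75/14 = 1.218750
θ = twist·z/height = 91°·8.75/14 = 56.8750° = 0.992656 rad
cos θ = 0.546467, sin θ = 0.837480 (intermediates below are computed at full precision and shown rounded to 5 d.p.)
v1: (-4.5,-5) → rotate → (1.72830,-6.50100) → ×s → (2.10636,-7.92309) → (2.11,-7.92)
v2: (-2.5,-5) → rotate → (2.82123,-4.82604) → ×s → (3.43838,-5.88173) → (3.44,-5.88)
v3: (4,-1) → rotate → (3.02335,2.80345) → ×s → (3.68471,3.41671) → (3.68,3.42)
v4: (5,2) → rotate → (1.05738,5.28034) → ×s → (1.28868,6.43541) → (1.29,6.44)
v5: (0.5,4.5) → rotate → (-3.49543,2.87784) → ×s → (-4.26005,3.50737) → (-4.26,3.51)
v6: (-3,4) → rotate → (-4.98932,-0.32657) → ×s → (-6.08074,-0.39801) → (-6.08,-0.40)
v7: (-3.5,3.5) → rotate → (-4.84382,-1.01855) → ×s → (-5.90340,-1.24135) → (-5.90,-1.24)

Cross-section at z=8.75: (2.11,-7.92) (3.44,-5.88) (3.68,3.42) (1.29,6.44) (-4.26,3.51) (-6.08,-0.40) (-5.90,-1.24)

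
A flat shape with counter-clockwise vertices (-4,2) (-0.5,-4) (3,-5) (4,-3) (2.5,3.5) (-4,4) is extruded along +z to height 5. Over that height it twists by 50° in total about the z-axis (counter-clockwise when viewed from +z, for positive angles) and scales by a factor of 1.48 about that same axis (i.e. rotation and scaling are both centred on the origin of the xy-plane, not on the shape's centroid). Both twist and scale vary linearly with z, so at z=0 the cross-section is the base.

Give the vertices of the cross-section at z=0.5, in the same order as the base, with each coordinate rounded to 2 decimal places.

t = z/height = 0.5/5 = 0.1
s = 1 + (scale-1)·z/height = 1 + (1.48-1)·0.5/5 = 1.048000
θ = twist·z/height = 50°·0.5/5 = 5.0000° = 0.087266 rad
cos θ = 0.996195, sin θ = 0.087156 (intermediates below are computed at full precision and shown rounded to 5 d.p.)
v1: (-4,2) → rotate → (-4.15909,1.64377) → ×s → (-4.35873,1.72267) → (-4.36,1.72)
v2: (-0.5,-4) → rotate → (-0.14947,-4.02836) → ×s → (-0.15665,-4.22172) → (-0.16,-4.22)
v3: (3,-5) → rotate → (3.42436,-4.71951) → ×s → (3.58873,-4.94604) → (3.59,-4.95)
v4: (4,-3) → rotate → (4.24625,-2.63996) → ×s → (4.45007,-2.76668) → (4.45,-2.77)
v5: (2.5,3.5) → rotate → (2.18544,3.70457) → ×s → (2.29034,3.88239) → (2.29,3.88)
v6: (-4,4) → rotate → (-4.33340,3.63616) → ×s → (-4.54141,3.81069) → (-4.54,3.81)

Cross-section at z=0.5: (-4.36,1.72) (-0.16,-4.22) (3.59,-4.95) (4.45,-2.77) (2.29,3.88) (-4.54,3.81)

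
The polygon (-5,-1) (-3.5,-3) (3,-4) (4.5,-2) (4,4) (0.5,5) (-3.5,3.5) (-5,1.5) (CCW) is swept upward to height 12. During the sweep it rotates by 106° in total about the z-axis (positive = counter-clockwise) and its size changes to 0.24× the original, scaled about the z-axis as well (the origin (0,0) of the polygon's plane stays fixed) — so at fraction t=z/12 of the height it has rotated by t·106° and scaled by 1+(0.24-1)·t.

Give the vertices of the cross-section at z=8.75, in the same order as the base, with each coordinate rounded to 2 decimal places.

Cross-section at z=8.75: (-0.06,-2.27) (0.96,-1.82) (2.03,0.91) (1.31,1.76) (-1.35,2.13) (-2.13,0.71) (-1.87,-1.18) (-1.14,-2.03)

t = z/height = 8.75/12 = 0.729167
s = 1 + (scale-1)·z/height = 1 + (0.24-1)·8.75/12 = 0.445833
θ = twist·z/height = 106°·8.75/12 = 77.2917° = 1.348994 rad
cos θ = 0.219988, sin θ = 0.975503 (intermediates below are computed at full precision and shown rounded to 5 d.p.)
v1: (-5,-1) → rotate → (-0.12444,-5.09750) → ×s → (-0.05548,-2.27264) → (-0.06,-2.27)
v2: (-3.5,-3) → rotate → (2.15655,-4.07422) → ×s → (0.96146,-1.81642) → (0.96,-1.82)
v3: (3,-4) → rotate → (4.56197,2.04656) → ×s → (2.03388,0.91242) → (2.03,0.91)
v4: (4.5,-2) → rotate → (2.94095,3.94979) → ×s → (1.31117,1.76095) → (1.31,1.76)
v5: (4,4) → rotate → (-3.02206,4.78196) → ×s → (-1.34733,2.13196) → (-1.35,2.13)
v6: (0.5,5) → rotate → (-4.76752,1.58769) → ×s → (-2.12552,0.70785) → (-2.13,0.71)
v7: (-3.5,3.5) → rotate → (-4.18422,-2.64430) → ×s → (-1.86546,-1.17892) → (-1.87,-1.18)
v8: (-5,1.5) → rotate → (-2.56319,-4.54753) → ×s → (-1.14276,-2.02744) → (-1.14,-2.03)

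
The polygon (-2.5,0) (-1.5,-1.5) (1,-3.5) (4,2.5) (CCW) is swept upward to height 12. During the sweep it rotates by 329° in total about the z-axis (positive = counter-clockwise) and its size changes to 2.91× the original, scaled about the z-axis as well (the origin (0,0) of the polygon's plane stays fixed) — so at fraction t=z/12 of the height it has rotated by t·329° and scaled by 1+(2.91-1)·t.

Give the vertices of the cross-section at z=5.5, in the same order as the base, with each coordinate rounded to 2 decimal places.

t = z/height = 5.5/12 = 0.458333
s = 1 + (scale-1)·z/height = 1 + (2.91-1)·5.5/12 = 1.875417
θ = twist·z/height = 329°·5.5/12 = 150.7917° = 2.631811 rad
cos θ = -0.872851, sin θ = 0.487987 (intermediates below are computed at full precision and shown rounded to 5 d.p.)
v1: (-2.5,0) → rotate → (2.18213,-1.21997) → ×s → (4.09240,-2.28795) → (4.09,-2.29)
v2: (-1.5,-1.5) → rotate → (2.04126,0.57730) → ×s → (3.82821,1.08267) → (3.83,1.08)
v3: (1,-3.5) → rotate → (0.83510,3.54297) → ×s → (1.56616,6.64454) → (1.57,6.64)
v4: (4,2.5) → rotate → (-4.71137,-0.23018) → ×s → (-8.83578,-0.43169) → (-8.84,-0.43)

Cross-section at z=5.5: (4.09,-2.29) (3.83,1.08) (1.57,6.64) (-8.84,-0.43)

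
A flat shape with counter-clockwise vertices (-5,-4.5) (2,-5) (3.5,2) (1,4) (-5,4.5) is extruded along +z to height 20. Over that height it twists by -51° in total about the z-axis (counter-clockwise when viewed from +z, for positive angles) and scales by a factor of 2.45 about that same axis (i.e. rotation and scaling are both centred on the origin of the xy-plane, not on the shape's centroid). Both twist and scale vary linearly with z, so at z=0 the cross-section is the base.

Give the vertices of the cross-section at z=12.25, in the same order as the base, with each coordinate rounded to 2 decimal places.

Cross-section at z=12.25: (-12.48,-2.37) (-1.67,-10.03) (7.61,-0.20) (5.53,5.48) (-3.67,12.16)

t = z/height = 12.25/20 = 0.6125
s = 1 + (scale-1)·z/height = 1 + (2.45-1)·12.25/20 = 1.888125
θ = twist·z/height = -51°·12.25/20 = -31.2375° = -0.545197 rad
cos θ = 0.855025, sin θ = -0.518587 (intermediates below are computed at full precision and shown rounded to 5 d.p.)
v1: (-5,-4.5) → rotate → (-6.60877,-1.25468) → ×s → (-12.47818,-2.36899) → (-12.48,-2.37)
v2: (2,-5) → rotate → (-0.88288,-5.31230) → ×s → (-1.66699,-10.03028) → (-1.67,-10.03)
v3: (3.5,2) → rotate → (4.02976,-0.10500) → ×s → (7.60869,-0.19826) → (7.61,-0.20)
v4: (1,4) → rotate → (2.92937,2.90151) → ×s → (5.53102,5.47842) → (5.53,5.48)
v5: (-5,4.5) → rotate → (-1.94148,6.44055) → ×s → (-3.66577,12.16056) → (-3.67,12.16)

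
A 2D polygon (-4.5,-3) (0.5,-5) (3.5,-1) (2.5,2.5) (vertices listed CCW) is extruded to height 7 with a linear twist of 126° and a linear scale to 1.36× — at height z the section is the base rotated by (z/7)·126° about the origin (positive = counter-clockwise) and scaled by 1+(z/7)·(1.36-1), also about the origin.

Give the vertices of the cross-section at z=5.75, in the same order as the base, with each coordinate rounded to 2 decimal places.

Cross-section at z=5.75: (5.14,-4.76) (6.15,2.14) (0.20,4.71) (-3.91,2.39)

t = z/height = 5.75/7 = 0.821429
s = 1 + (scale-1)·z/height = 1 + (1.36-1)·5.75/7 = 1.295714
θ = twist·z/height = 126°·5.75/7 = 103.5000° = 1.806416 rad
cos θ = -0.233445, sin θ = 0.972370 (intermediates below are computed at full precision and shown rounded to 5 d.p.)
v1: (-4.5,-3) → rotate → (3.96761,-3.67533) → ×s → (5.14089,-4.76218) → (5.14,-4.76)
v2: (0.5,-5) → rotate → (4.74513,1.65341) → ×s → (6.14833,2.14235) → (6.15,2.14)
v3: (3.5,-1) → rotate → (0.15531,3.63674) → ×s → (0.20124,4.71218) → (0.20,4.71)
v4: (2.5,2.5) → rotate → (-3.01454,1.84731) → ×s → (-3.90598,2.39359) → (-3.91,2.39)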